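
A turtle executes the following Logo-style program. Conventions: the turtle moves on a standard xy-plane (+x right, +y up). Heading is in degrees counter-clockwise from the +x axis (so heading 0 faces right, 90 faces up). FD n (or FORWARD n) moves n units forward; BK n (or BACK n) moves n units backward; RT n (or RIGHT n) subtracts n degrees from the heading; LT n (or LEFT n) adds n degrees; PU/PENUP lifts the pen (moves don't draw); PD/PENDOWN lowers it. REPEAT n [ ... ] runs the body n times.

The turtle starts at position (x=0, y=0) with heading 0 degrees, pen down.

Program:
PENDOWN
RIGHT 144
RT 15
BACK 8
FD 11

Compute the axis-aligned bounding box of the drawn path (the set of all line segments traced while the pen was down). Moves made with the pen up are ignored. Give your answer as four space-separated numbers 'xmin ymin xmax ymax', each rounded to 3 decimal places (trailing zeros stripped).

Answer: -2.801 -1.075 7.469 2.867

Derivation:
Executing turtle program step by step:
Start: pos=(0,0), heading=0, pen down
PD: pen down
RT 144: heading 0 -> 216
RT 15: heading 216 -> 201
BK 8: (0,0) -> (7.469,2.867) [heading=201, draw]
FD 11: (7.469,2.867) -> (-2.801,-1.075) [heading=201, draw]
Final: pos=(-2.801,-1.075), heading=201, 2 segment(s) drawn

Segment endpoints: x in {-2.801, 0, 7.469}, y in {-1.075, 0, 2.867}
xmin=-2.801, ymin=-1.075, xmax=7.469, ymax=2.867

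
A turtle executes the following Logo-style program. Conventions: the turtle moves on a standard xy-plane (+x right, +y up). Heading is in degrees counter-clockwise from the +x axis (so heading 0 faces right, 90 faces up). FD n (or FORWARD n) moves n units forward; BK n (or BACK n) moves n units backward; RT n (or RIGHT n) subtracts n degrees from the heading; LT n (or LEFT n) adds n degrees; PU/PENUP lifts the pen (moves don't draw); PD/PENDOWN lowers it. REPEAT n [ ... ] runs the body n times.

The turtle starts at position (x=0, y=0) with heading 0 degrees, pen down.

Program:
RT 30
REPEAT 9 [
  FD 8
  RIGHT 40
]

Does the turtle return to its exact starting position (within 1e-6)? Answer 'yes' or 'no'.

Executing turtle program step by step:
Start: pos=(0,0), heading=0, pen down
RT 30: heading 0 -> 330
REPEAT 9 [
  -- iteration 1/9 --
  FD 8: (0,0) -> (6.928,-4) [heading=330, draw]
  RT 40: heading 330 -> 290
  -- iteration 2/9 --
  FD 8: (6.928,-4) -> (9.664,-11.518) [heading=290, draw]
  RT 40: heading 290 -> 250
  -- iteration 3/9 --
  FD 8: (9.664,-11.518) -> (6.928,-19.035) [heading=250, draw]
  RT 40: heading 250 -> 210
  -- iteration 4/9 --
  FD 8: (6.928,-19.035) -> (0,-23.035) [heading=210, draw]
  RT 40: heading 210 -> 170
  -- iteration 5/9 --
  FD 8: (0,-23.035) -> (-7.878,-21.646) [heading=170, draw]
  RT 40: heading 170 -> 130
  -- iteration 6/9 --
  FD 8: (-7.878,-21.646) -> (-13.021,-15.518) [heading=130, draw]
  RT 40: heading 130 -> 90
  -- iteration 7/9 --
  FD 8: (-13.021,-15.518) -> (-13.021,-7.518) [heading=90, draw]
  RT 40: heading 90 -> 50
  -- iteration 8/9 --
  FD 8: (-13.021,-7.518) -> (-7.878,-1.389) [heading=50, draw]
  RT 40: heading 50 -> 10
  -- iteration 9/9 --
  FD 8: (-7.878,-1.389) -> (0,0) [heading=10, draw]
  RT 40: heading 10 -> 330
]
Final: pos=(0,0), heading=330, 9 segment(s) drawn

Start position: (0, 0)
Final position: (0, 0)
Distance = 0; < 1e-6 -> CLOSED

Answer: yes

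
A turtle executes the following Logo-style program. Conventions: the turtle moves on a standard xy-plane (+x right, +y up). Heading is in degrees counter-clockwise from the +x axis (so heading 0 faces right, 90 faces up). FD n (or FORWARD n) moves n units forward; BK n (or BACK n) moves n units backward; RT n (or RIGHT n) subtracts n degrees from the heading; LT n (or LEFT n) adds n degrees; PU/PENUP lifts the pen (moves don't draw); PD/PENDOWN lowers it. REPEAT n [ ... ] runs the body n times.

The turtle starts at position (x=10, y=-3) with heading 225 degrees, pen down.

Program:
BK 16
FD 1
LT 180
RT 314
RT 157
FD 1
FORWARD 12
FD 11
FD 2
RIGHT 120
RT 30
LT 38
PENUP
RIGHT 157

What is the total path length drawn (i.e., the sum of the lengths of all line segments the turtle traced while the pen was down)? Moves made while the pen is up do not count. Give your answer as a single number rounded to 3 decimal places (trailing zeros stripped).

Answer: 43

Derivation:
Executing turtle program step by step:
Start: pos=(10,-3), heading=225, pen down
BK 16: (10,-3) -> (21.314,8.314) [heading=225, draw]
FD 1: (21.314,8.314) -> (20.607,7.607) [heading=225, draw]
LT 180: heading 225 -> 45
RT 314: heading 45 -> 91
RT 157: heading 91 -> 294
FD 1: (20.607,7.607) -> (21.013,6.693) [heading=294, draw]
FD 12: (21.013,6.693) -> (25.894,-4.269) [heading=294, draw]
FD 11: (25.894,-4.269) -> (30.368,-14.318) [heading=294, draw]
FD 2: (30.368,-14.318) -> (31.182,-16.146) [heading=294, draw]
RT 120: heading 294 -> 174
RT 30: heading 174 -> 144
LT 38: heading 144 -> 182
PU: pen up
RT 157: heading 182 -> 25
Final: pos=(31.182,-16.146), heading=25, 6 segment(s) drawn

Segment lengths:
  seg 1: (10,-3) -> (21.314,8.314), length = 16
  seg 2: (21.314,8.314) -> (20.607,7.607), length = 1
  seg 3: (20.607,7.607) -> (21.013,6.693), length = 1
  seg 4: (21.013,6.693) -> (25.894,-4.269), length = 12
  seg 5: (25.894,-4.269) -> (30.368,-14.318), length = 11
  seg 6: (30.368,-14.318) -> (31.182,-16.146), length = 2
Total = 43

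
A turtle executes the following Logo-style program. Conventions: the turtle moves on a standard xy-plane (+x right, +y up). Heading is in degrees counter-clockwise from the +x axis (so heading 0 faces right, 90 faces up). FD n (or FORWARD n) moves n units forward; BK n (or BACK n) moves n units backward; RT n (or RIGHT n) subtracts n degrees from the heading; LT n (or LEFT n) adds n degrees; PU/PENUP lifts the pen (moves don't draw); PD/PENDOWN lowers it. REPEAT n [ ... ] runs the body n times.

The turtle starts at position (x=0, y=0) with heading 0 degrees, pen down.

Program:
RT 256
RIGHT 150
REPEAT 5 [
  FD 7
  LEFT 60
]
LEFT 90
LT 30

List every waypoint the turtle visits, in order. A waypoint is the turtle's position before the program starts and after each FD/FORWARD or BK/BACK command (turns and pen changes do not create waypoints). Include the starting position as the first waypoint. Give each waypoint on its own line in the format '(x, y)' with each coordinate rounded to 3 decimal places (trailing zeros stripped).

Answer: (0, 0)
(4.863, -5.035)
(11.655, -3.342)
(13.584, 3.387)
(8.722, 8.422)
(1.929, 6.729)

Derivation:
Executing turtle program step by step:
Start: pos=(0,0), heading=0, pen down
RT 256: heading 0 -> 104
RT 150: heading 104 -> 314
REPEAT 5 [
  -- iteration 1/5 --
  FD 7: (0,0) -> (4.863,-5.035) [heading=314, draw]
  LT 60: heading 314 -> 14
  -- iteration 2/5 --
  FD 7: (4.863,-5.035) -> (11.655,-3.342) [heading=14, draw]
  LT 60: heading 14 -> 74
  -- iteration 3/5 --
  FD 7: (11.655,-3.342) -> (13.584,3.387) [heading=74, draw]
  LT 60: heading 74 -> 134
  -- iteration 4/5 --
  FD 7: (13.584,3.387) -> (8.722,8.422) [heading=134, draw]
  LT 60: heading 134 -> 194
  -- iteration 5/5 --
  FD 7: (8.722,8.422) -> (1.929,6.729) [heading=194, draw]
  LT 60: heading 194 -> 254
]
LT 90: heading 254 -> 344
LT 30: heading 344 -> 14
Final: pos=(1.929,6.729), heading=14, 5 segment(s) drawn
Waypoints (6 total):
(0, 0)
(4.863, -5.035)
(11.655, -3.342)
(13.584, 3.387)
(8.722, 8.422)
(1.929, 6.729)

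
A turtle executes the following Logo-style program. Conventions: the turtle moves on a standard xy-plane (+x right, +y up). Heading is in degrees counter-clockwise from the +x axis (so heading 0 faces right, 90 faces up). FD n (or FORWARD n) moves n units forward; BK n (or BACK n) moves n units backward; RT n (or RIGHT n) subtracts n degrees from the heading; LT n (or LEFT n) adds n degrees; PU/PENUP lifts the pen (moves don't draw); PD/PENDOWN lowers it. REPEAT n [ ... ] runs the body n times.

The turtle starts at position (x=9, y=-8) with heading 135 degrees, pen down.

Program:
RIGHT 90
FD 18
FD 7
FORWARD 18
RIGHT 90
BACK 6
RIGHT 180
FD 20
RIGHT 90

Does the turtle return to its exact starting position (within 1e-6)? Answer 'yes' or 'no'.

Executing turtle program step by step:
Start: pos=(9,-8), heading=135, pen down
RT 90: heading 135 -> 45
FD 18: (9,-8) -> (21.728,4.728) [heading=45, draw]
FD 7: (21.728,4.728) -> (26.678,9.678) [heading=45, draw]
FD 18: (26.678,9.678) -> (39.406,22.406) [heading=45, draw]
RT 90: heading 45 -> 315
BK 6: (39.406,22.406) -> (35.163,26.648) [heading=315, draw]
RT 180: heading 315 -> 135
FD 20: (35.163,26.648) -> (21.021,40.79) [heading=135, draw]
RT 90: heading 135 -> 45
Final: pos=(21.021,40.79), heading=45, 5 segment(s) drawn

Start position: (9, -8)
Final position: (21.021, 40.79)
Distance = 50.249; >= 1e-6 -> NOT closed

Answer: no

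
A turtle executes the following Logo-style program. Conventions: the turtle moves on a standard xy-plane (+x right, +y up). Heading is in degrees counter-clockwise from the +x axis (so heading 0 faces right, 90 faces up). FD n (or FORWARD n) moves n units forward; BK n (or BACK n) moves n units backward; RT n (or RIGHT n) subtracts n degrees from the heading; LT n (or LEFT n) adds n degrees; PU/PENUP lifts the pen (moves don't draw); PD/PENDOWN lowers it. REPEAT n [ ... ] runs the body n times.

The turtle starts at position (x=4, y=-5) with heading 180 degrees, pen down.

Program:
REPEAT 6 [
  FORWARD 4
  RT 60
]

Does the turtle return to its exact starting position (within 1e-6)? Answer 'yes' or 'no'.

Executing turtle program step by step:
Start: pos=(4,-5), heading=180, pen down
REPEAT 6 [
  -- iteration 1/6 --
  FD 4: (4,-5) -> (0,-5) [heading=180, draw]
  RT 60: heading 180 -> 120
  -- iteration 2/6 --
  FD 4: (0,-5) -> (-2,-1.536) [heading=120, draw]
  RT 60: heading 120 -> 60
  -- iteration 3/6 --
  FD 4: (-2,-1.536) -> (0,1.928) [heading=60, draw]
  RT 60: heading 60 -> 0
  -- iteration 4/6 --
  FD 4: (0,1.928) -> (4,1.928) [heading=0, draw]
  RT 60: heading 0 -> 300
  -- iteration 5/6 --
  FD 4: (4,1.928) -> (6,-1.536) [heading=300, draw]
  RT 60: heading 300 -> 240
  -- iteration 6/6 --
  FD 4: (6,-1.536) -> (4,-5) [heading=240, draw]
  RT 60: heading 240 -> 180
]
Final: pos=(4,-5), heading=180, 6 segment(s) drawn

Start position: (4, -5)
Final position: (4, -5)
Distance = 0; < 1e-6 -> CLOSED

Answer: yes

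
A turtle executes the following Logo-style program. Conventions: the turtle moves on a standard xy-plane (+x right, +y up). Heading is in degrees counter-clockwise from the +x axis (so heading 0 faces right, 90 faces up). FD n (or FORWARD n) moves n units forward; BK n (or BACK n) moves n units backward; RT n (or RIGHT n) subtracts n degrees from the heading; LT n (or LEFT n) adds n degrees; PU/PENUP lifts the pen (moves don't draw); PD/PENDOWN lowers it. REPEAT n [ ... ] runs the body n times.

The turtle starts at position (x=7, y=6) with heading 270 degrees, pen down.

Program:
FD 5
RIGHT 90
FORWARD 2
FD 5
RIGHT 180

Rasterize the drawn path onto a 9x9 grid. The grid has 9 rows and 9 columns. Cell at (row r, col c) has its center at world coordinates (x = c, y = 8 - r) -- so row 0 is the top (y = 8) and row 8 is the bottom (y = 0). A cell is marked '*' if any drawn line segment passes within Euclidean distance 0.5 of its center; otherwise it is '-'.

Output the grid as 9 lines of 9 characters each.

Answer: ---------
---------
-------*-
-------*-
-------*-
-------*-
-------*-
********-
---------

Derivation:
Segment 0: (7,6) -> (7,1)
Segment 1: (7,1) -> (5,1)
Segment 2: (5,1) -> (-0,1)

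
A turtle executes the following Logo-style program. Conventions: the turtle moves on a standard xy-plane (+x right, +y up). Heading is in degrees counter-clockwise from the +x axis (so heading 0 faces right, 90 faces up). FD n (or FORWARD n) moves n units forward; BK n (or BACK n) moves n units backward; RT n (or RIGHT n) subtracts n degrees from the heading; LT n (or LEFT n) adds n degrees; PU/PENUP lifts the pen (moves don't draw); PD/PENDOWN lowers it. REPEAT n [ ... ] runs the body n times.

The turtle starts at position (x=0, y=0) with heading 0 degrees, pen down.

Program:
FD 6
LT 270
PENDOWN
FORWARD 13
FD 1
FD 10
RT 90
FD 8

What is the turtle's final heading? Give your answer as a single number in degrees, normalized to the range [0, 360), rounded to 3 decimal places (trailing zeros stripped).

Executing turtle program step by step:
Start: pos=(0,0), heading=0, pen down
FD 6: (0,0) -> (6,0) [heading=0, draw]
LT 270: heading 0 -> 270
PD: pen down
FD 13: (6,0) -> (6,-13) [heading=270, draw]
FD 1: (6,-13) -> (6,-14) [heading=270, draw]
FD 10: (6,-14) -> (6,-24) [heading=270, draw]
RT 90: heading 270 -> 180
FD 8: (6,-24) -> (-2,-24) [heading=180, draw]
Final: pos=(-2,-24), heading=180, 5 segment(s) drawn

Answer: 180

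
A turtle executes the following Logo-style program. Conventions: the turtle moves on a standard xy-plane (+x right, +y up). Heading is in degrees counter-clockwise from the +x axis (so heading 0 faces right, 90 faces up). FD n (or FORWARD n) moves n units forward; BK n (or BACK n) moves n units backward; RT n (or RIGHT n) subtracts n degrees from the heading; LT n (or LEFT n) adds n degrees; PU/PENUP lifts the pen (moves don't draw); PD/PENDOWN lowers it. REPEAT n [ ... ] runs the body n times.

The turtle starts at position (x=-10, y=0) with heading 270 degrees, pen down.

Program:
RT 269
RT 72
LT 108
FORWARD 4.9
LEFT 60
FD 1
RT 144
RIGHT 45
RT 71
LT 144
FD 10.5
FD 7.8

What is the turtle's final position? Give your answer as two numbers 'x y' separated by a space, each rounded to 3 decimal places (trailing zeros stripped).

Executing turtle program step by step:
Start: pos=(-10,0), heading=270, pen down
RT 269: heading 270 -> 1
RT 72: heading 1 -> 289
LT 108: heading 289 -> 37
FD 4.9: (-10,0) -> (-6.087,2.949) [heading=37, draw]
LT 60: heading 37 -> 97
FD 1: (-6.087,2.949) -> (-6.209,3.941) [heading=97, draw]
RT 144: heading 97 -> 313
RT 45: heading 313 -> 268
RT 71: heading 268 -> 197
LT 144: heading 197 -> 341
FD 10.5: (-6.209,3.941) -> (3.719,0.523) [heading=341, draw]
FD 7.8: (3.719,0.523) -> (11.094,-2.016) [heading=341, draw]
Final: pos=(11.094,-2.016), heading=341, 4 segment(s) drawn

Answer: 11.094 -2.016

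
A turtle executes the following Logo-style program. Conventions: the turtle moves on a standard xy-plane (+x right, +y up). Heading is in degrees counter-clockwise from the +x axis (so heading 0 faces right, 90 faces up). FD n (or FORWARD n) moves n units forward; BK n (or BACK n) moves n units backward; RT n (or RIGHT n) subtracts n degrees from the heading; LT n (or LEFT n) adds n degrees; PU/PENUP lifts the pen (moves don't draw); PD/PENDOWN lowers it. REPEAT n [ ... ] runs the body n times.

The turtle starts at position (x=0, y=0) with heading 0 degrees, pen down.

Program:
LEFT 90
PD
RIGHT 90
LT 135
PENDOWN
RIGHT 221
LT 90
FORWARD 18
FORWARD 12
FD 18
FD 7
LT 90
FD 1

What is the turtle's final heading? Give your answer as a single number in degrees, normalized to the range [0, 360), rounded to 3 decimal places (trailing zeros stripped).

Executing turtle program step by step:
Start: pos=(0,0), heading=0, pen down
LT 90: heading 0 -> 90
PD: pen down
RT 90: heading 90 -> 0
LT 135: heading 0 -> 135
PD: pen down
RT 221: heading 135 -> 274
LT 90: heading 274 -> 4
FD 18: (0,0) -> (17.956,1.256) [heading=4, draw]
FD 12: (17.956,1.256) -> (29.927,2.093) [heading=4, draw]
FD 18: (29.927,2.093) -> (47.883,3.348) [heading=4, draw]
FD 7: (47.883,3.348) -> (54.866,3.837) [heading=4, draw]
LT 90: heading 4 -> 94
FD 1: (54.866,3.837) -> (54.796,4.834) [heading=94, draw]
Final: pos=(54.796,4.834), heading=94, 5 segment(s) drawn

Answer: 94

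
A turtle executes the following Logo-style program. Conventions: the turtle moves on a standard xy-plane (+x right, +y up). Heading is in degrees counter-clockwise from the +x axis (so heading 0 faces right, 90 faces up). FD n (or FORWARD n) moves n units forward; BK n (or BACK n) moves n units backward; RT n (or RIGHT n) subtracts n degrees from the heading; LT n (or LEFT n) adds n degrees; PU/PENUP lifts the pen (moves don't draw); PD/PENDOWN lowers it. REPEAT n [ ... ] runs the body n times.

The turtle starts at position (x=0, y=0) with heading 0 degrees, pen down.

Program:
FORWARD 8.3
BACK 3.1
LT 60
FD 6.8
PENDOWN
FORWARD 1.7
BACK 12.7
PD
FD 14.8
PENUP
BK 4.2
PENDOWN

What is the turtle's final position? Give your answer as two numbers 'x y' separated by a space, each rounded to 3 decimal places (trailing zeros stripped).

Answer: 8.4 5.543

Derivation:
Executing turtle program step by step:
Start: pos=(0,0), heading=0, pen down
FD 8.3: (0,0) -> (8.3,0) [heading=0, draw]
BK 3.1: (8.3,0) -> (5.2,0) [heading=0, draw]
LT 60: heading 0 -> 60
FD 6.8: (5.2,0) -> (8.6,5.889) [heading=60, draw]
PD: pen down
FD 1.7: (8.6,5.889) -> (9.45,7.361) [heading=60, draw]
BK 12.7: (9.45,7.361) -> (3.1,-3.637) [heading=60, draw]
PD: pen down
FD 14.8: (3.1,-3.637) -> (10.5,9.18) [heading=60, draw]
PU: pen up
BK 4.2: (10.5,9.18) -> (8.4,5.543) [heading=60, move]
PD: pen down
Final: pos=(8.4,5.543), heading=60, 6 segment(s) drawn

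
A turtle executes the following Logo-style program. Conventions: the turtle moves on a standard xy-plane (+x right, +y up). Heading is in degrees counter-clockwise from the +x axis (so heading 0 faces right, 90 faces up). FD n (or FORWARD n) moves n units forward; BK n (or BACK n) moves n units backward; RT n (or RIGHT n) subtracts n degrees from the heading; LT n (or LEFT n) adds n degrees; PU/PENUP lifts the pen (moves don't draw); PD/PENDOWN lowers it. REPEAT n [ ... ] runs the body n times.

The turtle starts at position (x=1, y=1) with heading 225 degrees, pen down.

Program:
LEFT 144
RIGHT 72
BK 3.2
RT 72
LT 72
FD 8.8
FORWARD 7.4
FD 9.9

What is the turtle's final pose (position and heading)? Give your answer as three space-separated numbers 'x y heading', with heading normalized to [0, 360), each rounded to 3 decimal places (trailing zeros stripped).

Executing turtle program step by step:
Start: pos=(1,1), heading=225, pen down
LT 144: heading 225 -> 9
RT 72: heading 9 -> 297
BK 3.2: (1,1) -> (-0.453,3.851) [heading=297, draw]
RT 72: heading 297 -> 225
LT 72: heading 225 -> 297
FD 8.8: (-0.453,3.851) -> (3.542,-3.99) [heading=297, draw]
FD 7.4: (3.542,-3.99) -> (6.902,-10.583) [heading=297, draw]
FD 9.9: (6.902,-10.583) -> (11.396,-19.404) [heading=297, draw]
Final: pos=(11.396,-19.404), heading=297, 4 segment(s) drawn

Answer: 11.396 -19.404 297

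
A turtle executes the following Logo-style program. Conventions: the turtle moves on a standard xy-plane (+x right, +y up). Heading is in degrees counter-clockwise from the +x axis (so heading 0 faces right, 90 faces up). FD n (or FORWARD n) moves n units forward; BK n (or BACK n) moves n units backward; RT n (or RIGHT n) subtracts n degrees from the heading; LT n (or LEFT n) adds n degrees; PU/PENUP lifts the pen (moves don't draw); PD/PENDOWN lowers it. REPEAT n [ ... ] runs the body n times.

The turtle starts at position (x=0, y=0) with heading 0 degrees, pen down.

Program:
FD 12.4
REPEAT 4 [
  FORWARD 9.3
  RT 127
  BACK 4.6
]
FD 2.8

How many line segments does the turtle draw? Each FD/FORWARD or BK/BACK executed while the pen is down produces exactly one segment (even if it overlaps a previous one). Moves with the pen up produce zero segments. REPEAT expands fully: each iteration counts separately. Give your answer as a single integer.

Executing turtle program step by step:
Start: pos=(0,0), heading=0, pen down
FD 12.4: (0,0) -> (12.4,0) [heading=0, draw]
REPEAT 4 [
  -- iteration 1/4 --
  FD 9.3: (12.4,0) -> (21.7,0) [heading=0, draw]
  RT 127: heading 0 -> 233
  BK 4.6: (21.7,0) -> (24.468,3.674) [heading=233, draw]
  -- iteration 2/4 --
  FD 9.3: (24.468,3.674) -> (18.871,-3.754) [heading=233, draw]
  RT 127: heading 233 -> 106
  BK 4.6: (18.871,-3.754) -> (20.139,-8.175) [heading=106, draw]
  -- iteration 3/4 --
  FD 9.3: (20.139,-8.175) -> (17.576,0.764) [heading=106, draw]
  RT 127: heading 106 -> 339
  BK 4.6: (17.576,0.764) -> (13.282,2.413) [heading=339, draw]
  -- iteration 4/4 --
  FD 9.3: (13.282,2.413) -> (21.964,-0.92) [heading=339, draw]
  RT 127: heading 339 -> 212
  BK 4.6: (21.964,-0.92) -> (25.865,1.518) [heading=212, draw]
]
FD 2.8: (25.865,1.518) -> (23.49,0.034) [heading=212, draw]
Final: pos=(23.49,0.034), heading=212, 10 segment(s) drawn
Segments drawn: 10

Answer: 10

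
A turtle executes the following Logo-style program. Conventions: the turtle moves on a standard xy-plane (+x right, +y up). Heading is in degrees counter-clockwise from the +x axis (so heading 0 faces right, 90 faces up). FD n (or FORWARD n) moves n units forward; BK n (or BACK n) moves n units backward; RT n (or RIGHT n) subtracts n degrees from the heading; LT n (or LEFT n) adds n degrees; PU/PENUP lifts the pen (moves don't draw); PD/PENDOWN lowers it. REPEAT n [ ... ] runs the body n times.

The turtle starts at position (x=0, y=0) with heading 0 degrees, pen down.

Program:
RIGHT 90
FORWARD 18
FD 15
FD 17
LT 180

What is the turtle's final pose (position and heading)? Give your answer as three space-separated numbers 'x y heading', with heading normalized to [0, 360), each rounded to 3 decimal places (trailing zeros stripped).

Answer: 0 -50 90

Derivation:
Executing turtle program step by step:
Start: pos=(0,0), heading=0, pen down
RT 90: heading 0 -> 270
FD 18: (0,0) -> (0,-18) [heading=270, draw]
FD 15: (0,-18) -> (0,-33) [heading=270, draw]
FD 17: (0,-33) -> (0,-50) [heading=270, draw]
LT 180: heading 270 -> 90
Final: pos=(0,-50), heading=90, 3 segment(s) drawn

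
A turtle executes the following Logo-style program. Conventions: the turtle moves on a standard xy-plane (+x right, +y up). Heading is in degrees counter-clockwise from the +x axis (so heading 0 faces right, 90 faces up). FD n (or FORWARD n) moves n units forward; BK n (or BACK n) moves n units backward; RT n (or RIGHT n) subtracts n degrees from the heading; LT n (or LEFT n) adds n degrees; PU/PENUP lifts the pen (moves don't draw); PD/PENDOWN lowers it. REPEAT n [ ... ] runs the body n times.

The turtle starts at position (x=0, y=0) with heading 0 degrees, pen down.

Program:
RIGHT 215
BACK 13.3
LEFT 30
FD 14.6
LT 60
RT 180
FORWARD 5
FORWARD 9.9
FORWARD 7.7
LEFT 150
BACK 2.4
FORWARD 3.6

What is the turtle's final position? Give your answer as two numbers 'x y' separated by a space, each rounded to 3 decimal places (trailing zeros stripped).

Executing turtle program step by step:
Start: pos=(0,0), heading=0, pen down
RT 215: heading 0 -> 145
BK 13.3: (0,0) -> (10.895,-7.629) [heading=145, draw]
LT 30: heading 145 -> 175
FD 14.6: (10.895,-7.629) -> (-3.65,-6.356) [heading=175, draw]
LT 60: heading 175 -> 235
RT 180: heading 235 -> 55
FD 5: (-3.65,-6.356) -> (-0.782,-2.26) [heading=55, draw]
FD 9.9: (-0.782,-2.26) -> (4.897,5.849) [heading=55, draw]
FD 7.7: (4.897,5.849) -> (9.313,12.157) [heading=55, draw]
LT 150: heading 55 -> 205
BK 2.4: (9.313,12.157) -> (11.488,13.171) [heading=205, draw]
FD 3.6: (11.488,13.171) -> (8.226,11.65) [heading=205, draw]
Final: pos=(8.226,11.65), heading=205, 7 segment(s) drawn

Answer: 8.226 11.65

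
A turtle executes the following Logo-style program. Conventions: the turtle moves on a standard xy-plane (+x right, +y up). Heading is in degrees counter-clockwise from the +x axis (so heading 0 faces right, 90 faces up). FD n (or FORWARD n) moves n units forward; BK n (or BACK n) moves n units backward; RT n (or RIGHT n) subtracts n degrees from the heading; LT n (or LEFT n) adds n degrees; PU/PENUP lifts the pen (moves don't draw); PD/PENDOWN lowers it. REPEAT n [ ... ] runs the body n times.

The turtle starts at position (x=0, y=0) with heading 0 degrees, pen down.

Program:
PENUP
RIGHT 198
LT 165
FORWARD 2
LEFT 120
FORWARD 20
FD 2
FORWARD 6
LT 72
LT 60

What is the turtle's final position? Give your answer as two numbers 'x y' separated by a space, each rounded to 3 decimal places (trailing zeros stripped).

Answer: 3.143 26.872

Derivation:
Executing turtle program step by step:
Start: pos=(0,0), heading=0, pen down
PU: pen up
RT 198: heading 0 -> 162
LT 165: heading 162 -> 327
FD 2: (0,0) -> (1.677,-1.089) [heading=327, move]
LT 120: heading 327 -> 87
FD 20: (1.677,-1.089) -> (2.724,18.883) [heading=87, move]
FD 2: (2.724,18.883) -> (2.829,20.881) [heading=87, move]
FD 6: (2.829,20.881) -> (3.143,26.872) [heading=87, move]
LT 72: heading 87 -> 159
LT 60: heading 159 -> 219
Final: pos=(3.143,26.872), heading=219, 0 segment(s) drawn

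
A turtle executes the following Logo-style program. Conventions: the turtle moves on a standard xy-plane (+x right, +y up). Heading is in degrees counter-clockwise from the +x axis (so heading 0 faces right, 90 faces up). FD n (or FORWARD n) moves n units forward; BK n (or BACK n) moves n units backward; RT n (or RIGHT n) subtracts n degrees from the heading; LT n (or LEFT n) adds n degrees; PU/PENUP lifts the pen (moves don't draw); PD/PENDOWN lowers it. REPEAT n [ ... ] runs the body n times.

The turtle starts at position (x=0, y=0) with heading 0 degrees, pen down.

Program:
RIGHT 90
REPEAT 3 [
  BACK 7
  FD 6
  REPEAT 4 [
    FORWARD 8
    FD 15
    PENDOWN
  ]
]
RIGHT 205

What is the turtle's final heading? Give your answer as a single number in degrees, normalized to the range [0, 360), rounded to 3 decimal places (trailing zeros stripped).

Answer: 65

Derivation:
Executing turtle program step by step:
Start: pos=(0,0), heading=0, pen down
RT 90: heading 0 -> 270
REPEAT 3 [
  -- iteration 1/3 --
  BK 7: (0,0) -> (0,7) [heading=270, draw]
  FD 6: (0,7) -> (0,1) [heading=270, draw]
  REPEAT 4 [
    -- iteration 1/4 --
    FD 8: (0,1) -> (0,-7) [heading=270, draw]
    FD 15: (0,-7) -> (0,-22) [heading=270, draw]
    PD: pen down
    -- iteration 2/4 --
    FD 8: (0,-22) -> (0,-30) [heading=270, draw]
    FD 15: (0,-30) -> (0,-45) [heading=270, draw]
    PD: pen down
    -- iteration 3/4 --
    FD 8: (0,-45) -> (0,-53) [heading=270, draw]
    FD 15: (0,-53) -> (0,-68) [heading=270, draw]
    PD: pen down
    -- iteration 4/4 --
    FD 8: (0,-68) -> (0,-76) [heading=270, draw]
    FD 15: (0,-76) -> (0,-91) [heading=270, draw]
    PD: pen down
  ]
  -- iteration 2/3 --
  BK 7: (0,-91) -> (0,-84) [heading=270, draw]
  FD 6: (0,-84) -> (0,-90) [heading=270, draw]
  REPEAT 4 [
    -- iteration 1/4 --
    FD 8: (0,-90) -> (0,-98) [heading=270, draw]
    FD 15: (0,-98) -> (0,-113) [heading=270, draw]
    PD: pen down
    -- iteration 2/4 --
    FD 8: (0,-113) -> (0,-121) [heading=270, draw]
    FD 15: (0,-121) -> (0,-136) [heading=270, draw]
    PD: pen down
    -- iteration 3/4 --
    FD 8: (0,-136) -> (0,-144) [heading=270, draw]
    FD 15: (0,-144) -> (0,-159) [heading=270, draw]
    PD: pen down
    -- iteration 4/4 --
    FD 8: (0,-159) -> (0,-167) [heading=270, draw]
    FD 15: (0,-167) -> (0,-182) [heading=270, draw]
    PD: pen down
  ]
  -- iteration 3/3 --
  BK 7: (0,-182) -> (0,-175) [heading=270, draw]
  FD 6: (0,-175) -> (0,-181) [heading=270, draw]
  REPEAT 4 [
    -- iteration 1/4 --
    FD 8: (0,-181) -> (0,-189) [heading=270, draw]
    FD 15: (0,-189) -> (0,-204) [heading=270, draw]
    PD: pen down
    -- iteration 2/4 --
    FD 8: (0,-204) -> (0,-212) [heading=270, draw]
    FD 15: (0,-212) -> (0,-227) [heading=270, draw]
    PD: pen down
    -- iteration 3/4 --
    FD 8: (0,-227) -> (0,-235) [heading=270, draw]
    FD 15: (0,-235) -> (0,-250) [heading=270, draw]
    PD: pen down
    -- iteration 4/4 --
    FD 8: (0,-250) -> (0,-258) [heading=270, draw]
    FD 15: (0,-258) -> (0,-273) [heading=270, draw]
    PD: pen down
  ]
]
RT 205: heading 270 -> 65
Final: pos=(0,-273), heading=65, 30 segment(s) drawn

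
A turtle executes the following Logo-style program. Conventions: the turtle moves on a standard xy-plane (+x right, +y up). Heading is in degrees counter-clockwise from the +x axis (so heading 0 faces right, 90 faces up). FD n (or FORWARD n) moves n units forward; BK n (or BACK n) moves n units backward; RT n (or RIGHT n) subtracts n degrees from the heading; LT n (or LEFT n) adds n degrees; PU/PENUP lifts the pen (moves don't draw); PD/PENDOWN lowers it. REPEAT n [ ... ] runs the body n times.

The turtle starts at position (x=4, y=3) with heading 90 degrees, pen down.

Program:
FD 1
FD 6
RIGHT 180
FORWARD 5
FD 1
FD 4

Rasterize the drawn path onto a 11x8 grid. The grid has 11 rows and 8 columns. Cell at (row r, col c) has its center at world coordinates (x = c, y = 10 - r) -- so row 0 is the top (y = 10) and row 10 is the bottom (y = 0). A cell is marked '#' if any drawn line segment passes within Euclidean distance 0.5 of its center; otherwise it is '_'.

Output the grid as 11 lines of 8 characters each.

Answer: ____#___
____#___
____#___
____#___
____#___
____#___
____#___
____#___
____#___
____#___
____#___

Derivation:
Segment 0: (4,3) -> (4,4)
Segment 1: (4,4) -> (4,10)
Segment 2: (4,10) -> (4,5)
Segment 3: (4,5) -> (4,4)
Segment 4: (4,4) -> (4,0)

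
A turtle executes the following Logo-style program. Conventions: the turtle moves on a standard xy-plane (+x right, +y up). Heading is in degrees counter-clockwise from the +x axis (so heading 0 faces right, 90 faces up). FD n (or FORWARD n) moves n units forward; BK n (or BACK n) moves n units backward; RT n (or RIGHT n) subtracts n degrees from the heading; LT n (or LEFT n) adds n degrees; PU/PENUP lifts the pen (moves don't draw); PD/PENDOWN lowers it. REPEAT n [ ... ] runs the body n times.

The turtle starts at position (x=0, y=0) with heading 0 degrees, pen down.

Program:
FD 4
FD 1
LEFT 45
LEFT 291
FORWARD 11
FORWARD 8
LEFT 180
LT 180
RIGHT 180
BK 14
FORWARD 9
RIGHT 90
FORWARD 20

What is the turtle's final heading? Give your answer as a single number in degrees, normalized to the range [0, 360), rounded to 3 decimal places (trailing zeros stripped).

Executing turtle program step by step:
Start: pos=(0,0), heading=0, pen down
FD 4: (0,0) -> (4,0) [heading=0, draw]
FD 1: (4,0) -> (5,0) [heading=0, draw]
LT 45: heading 0 -> 45
LT 291: heading 45 -> 336
FD 11: (5,0) -> (15.049,-4.474) [heading=336, draw]
FD 8: (15.049,-4.474) -> (22.357,-7.728) [heading=336, draw]
LT 180: heading 336 -> 156
LT 180: heading 156 -> 336
RT 180: heading 336 -> 156
BK 14: (22.357,-7.728) -> (35.147,-13.422) [heading=156, draw]
FD 9: (35.147,-13.422) -> (26.925,-9.762) [heading=156, draw]
RT 90: heading 156 -> 66
FD 20: (26.925,-9.762) -> (35.06,8.509) [heading=66, draw]
Final: pos=(35.06,8.509), heading=66, 7 segment(s) drawn

Answer: 66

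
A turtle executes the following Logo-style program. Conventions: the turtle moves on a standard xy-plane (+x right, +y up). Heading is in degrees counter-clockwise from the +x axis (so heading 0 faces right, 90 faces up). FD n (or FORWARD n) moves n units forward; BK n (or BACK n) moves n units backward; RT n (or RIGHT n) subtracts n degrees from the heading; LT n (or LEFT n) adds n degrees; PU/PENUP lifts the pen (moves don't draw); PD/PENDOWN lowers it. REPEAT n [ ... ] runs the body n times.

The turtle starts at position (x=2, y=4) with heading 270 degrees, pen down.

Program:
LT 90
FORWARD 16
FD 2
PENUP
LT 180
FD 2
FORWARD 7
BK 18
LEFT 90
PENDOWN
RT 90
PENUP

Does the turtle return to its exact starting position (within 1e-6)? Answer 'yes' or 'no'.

Executing turtle program step by step:
Start: pos=(2,4), heading=270, pen down
LT 90: heading 270 -> 0
FD 16: (2,4) -> (18,4) [heading=0, draw]
FD 2: (18,4) -> (20,4) [heading=0, draw]
PU: pen up
LT 180: heading 0 -> 180
FD 2: (20,4) -> (18,4) [heading=180, move]
FD 7: (18,4) -> (11,4) [heading=180, move]
BK 18: (11,4) -> (29,4) [heading=180, move]
LT 90: heading 180 -> 270
PD: pen down
RT 90: heading 270 -> 180
PU: pen up
Final: pos=(29,4), heading=180, 2 segment(s) drawn

Start position: (2, 4)
Final position: (29, 4)
Distance = 27; >= 1e-6 -> NOT closed

Answer: no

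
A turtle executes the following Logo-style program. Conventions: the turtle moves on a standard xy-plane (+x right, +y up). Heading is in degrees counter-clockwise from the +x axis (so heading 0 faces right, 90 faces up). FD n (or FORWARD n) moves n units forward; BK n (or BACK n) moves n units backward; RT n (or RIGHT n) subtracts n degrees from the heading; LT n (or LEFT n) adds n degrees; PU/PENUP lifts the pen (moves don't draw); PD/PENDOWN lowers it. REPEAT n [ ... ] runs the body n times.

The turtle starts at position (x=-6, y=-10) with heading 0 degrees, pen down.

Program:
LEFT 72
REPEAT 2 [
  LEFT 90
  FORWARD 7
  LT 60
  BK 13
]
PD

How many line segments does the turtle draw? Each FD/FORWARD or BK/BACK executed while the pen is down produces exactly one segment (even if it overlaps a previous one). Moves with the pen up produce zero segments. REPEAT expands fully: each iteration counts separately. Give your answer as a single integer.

Executing turtle program step by step:
Start: pos=(-6,-10), heading=0, pen down
LT 72: heading 0 -> 72
REPEAT 2 [
  -- iteration 1/2 --
  LT 90: heading 72 -> 162
  FD 7: (-6,-10) -> (-12.657,-7.837) [heading=162, draw]
  LT 60: heading 162 -> 222
  BK 13: (-12.657,-7.837) -> (-2.997,0.862) [heading=222, draw]
  -- iteration 2/2 --
  LT 90: heading 222 -> 312
  FD 7: (-2.997,0.862) -> (1.687,-4.34) [heading=312, draw]
  LT 60: heading 312 -> 12
  BK 13: (1.687,-4.34) -> (-11.029,-7.043) [heading=12, draw]
]
PD: pen down
Final: pos=(-11.029,-7.043), heading=12, 4 segment(s) drawn
Segments drawn: 4

Answer: 4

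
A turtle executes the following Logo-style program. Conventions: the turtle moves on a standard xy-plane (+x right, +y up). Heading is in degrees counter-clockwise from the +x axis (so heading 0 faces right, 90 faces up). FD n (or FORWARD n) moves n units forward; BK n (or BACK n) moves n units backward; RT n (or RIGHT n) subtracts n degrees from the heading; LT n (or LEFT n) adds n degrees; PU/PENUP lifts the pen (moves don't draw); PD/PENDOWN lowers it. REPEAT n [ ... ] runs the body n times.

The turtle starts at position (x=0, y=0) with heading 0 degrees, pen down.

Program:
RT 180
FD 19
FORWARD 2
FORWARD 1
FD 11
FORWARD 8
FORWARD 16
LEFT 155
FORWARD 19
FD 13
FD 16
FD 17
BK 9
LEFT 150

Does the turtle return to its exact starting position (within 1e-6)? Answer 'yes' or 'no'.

Executing turtle program step by step:
Start: pos=(0,0), heading=0, pen down
RT 180: heading 0 -> 180
FD 19: (0,0) -> (-19,0) [heading=180, draw]
FD 2: (-19,0) -> (-21,0) [heading=180, draw]
FD 1: (-21,0) -> (-22,0) [heading=180, draw]
FD 11: (-22,0) -> (-33,0) [heading=180, draw]
FD 8: (-33,0) -> (-41,0) [heading=180, draw]
FD 16: (-41,0) -> (-57,0) [heading=180, draw]
LT 155: heading 180 -> 335
FD 19: (-57,0) -> (-39.78,-8.03) [heading=335, draw]
FD 13: (-39.78,-8.03) -> (-27.998,-13.524) [heading=335, draw]
FD 16: (-27.998,-13.524) -> (-13.497,-20.286) [heading=335, draw]
FD 17: (-13.497,-20.286) -> (1.91,-27.47) [heading=335, draw]
BK 9: (1.91,-27.47) -> (-6.247,-23.667) [heading=335, draw]
LT 150: heading 335 -> 125
Final: pos=(-6.247,-23.667), heading=125, 11 segment(s) drawn

Start position: (0, 0)
Final position: (-6.247, -23.667)
Distance = 24.477; >= 1e-6 -> NOT closed

Answer: no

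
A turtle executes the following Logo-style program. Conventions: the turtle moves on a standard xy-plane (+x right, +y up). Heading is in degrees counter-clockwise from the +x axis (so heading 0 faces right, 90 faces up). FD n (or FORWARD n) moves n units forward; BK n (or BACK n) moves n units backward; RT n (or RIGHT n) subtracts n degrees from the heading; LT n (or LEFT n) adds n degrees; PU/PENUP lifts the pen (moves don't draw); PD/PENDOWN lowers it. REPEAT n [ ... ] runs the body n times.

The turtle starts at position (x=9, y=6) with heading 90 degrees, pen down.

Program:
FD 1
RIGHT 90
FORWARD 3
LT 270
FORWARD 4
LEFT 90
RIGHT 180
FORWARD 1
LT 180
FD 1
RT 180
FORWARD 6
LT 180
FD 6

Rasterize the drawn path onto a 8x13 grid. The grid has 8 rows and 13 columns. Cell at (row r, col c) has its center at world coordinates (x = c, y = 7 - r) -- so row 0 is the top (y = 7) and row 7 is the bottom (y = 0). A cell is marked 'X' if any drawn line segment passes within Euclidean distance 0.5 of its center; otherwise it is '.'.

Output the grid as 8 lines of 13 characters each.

Segment 0: (9,6) -> (9,7)
Segment 1: (9,7) -> (12,7)
Segment 2: (12,7) -> (12,3)
Segment 3: (12,3) -> (11,3)
Segment 4: (11,3) -> (12,3)
Segment 5: (12,3) -> (6,3)
Segment 6: (6,3) -> (12,3)

Answer: .........XXXX
.........X..X
............X
............X
......XXXXXXX
.............
.............
.............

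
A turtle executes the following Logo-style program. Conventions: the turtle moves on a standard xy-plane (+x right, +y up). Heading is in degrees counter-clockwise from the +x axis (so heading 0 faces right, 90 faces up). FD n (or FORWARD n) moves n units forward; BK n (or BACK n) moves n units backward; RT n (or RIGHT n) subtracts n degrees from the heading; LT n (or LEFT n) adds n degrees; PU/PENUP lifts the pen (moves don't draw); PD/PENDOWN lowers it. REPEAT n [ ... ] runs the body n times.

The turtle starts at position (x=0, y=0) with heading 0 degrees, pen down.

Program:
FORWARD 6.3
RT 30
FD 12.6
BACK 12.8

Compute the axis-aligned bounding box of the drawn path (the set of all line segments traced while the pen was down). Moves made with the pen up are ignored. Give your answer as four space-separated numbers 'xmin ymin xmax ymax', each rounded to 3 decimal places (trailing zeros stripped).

Answer: 0 -6.3 17.212 0.1

Derivation:
Executing turtle program step by step:
Start: pos=(0,0), heading=0, pen down
FD 6.3: (0,0) -> (6.3,0) [heading=0, draw]
RT 30: heading 0 -> 330
FD 12.6: (6.3,0) -> (17.212,-6.3) [heading=330, draw]
BK 12.8: (17.212,-6.3) -> (6.127,0.1) [heading=330, draw]
Final: pos=(6.127,0.1), heading=330, 3 segment(s) drawn

Segment endpoints: x in {0, 6.127, 6.3, 17.212}, y in {-6.3, 0, 0.1}
xmin=0, ymin=-6.3, xmax=17.212, ymax=0.1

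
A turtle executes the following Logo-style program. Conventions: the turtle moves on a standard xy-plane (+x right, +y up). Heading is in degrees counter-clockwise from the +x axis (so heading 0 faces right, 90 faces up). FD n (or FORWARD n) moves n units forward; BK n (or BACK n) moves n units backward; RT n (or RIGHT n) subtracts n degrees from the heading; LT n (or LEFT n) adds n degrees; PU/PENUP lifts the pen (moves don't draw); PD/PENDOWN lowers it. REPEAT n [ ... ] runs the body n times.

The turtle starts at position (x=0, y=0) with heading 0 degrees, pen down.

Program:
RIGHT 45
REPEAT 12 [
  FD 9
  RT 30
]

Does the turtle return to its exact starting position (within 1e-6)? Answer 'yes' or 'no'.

Answer: yes

Derivation:
Executing turtle program step by step:
Start: pos=(0,0), heading=0, pen down
RT 45: heading 0 -> 315
REPEAT 12 [
  -- iteration 1/12 --
  FD 9: (0,0) -> (6.364,-6.364) [heading=315, draw]
  RT 30: heading 315 -> 285
  -- iteration 2/12 --
  FD 9: (6.364,-6.364) -> (8.693,-15.057) [heading=285, draw]
  RT 30: heading 285 -> 255
  -- iteration 3/12 --
  FD 9: (8.693,-15.057) -> (6.364,-23.751) [heading=255, draw]
  RT 30: heading 255 -> 225
  -- iteration 4/12 --
  FD 9: (6.364,-23.751) -> (0,-30.115) [heading=225, draw]
  RT 30: heading 225 -> 195
  -- iteration 5/12 --
  FD 9: (0,-30.115) -> (-8.693,-32.444) [heading=195, draw]
  RT 30: heading 195 -> 165
  -- iteration 6/12 --
  FD 9: (-8.693,-32.444) -> (-17.387,-30.115) [heading=165, draw]
  RT 30: heading 165 -> 135
  -- iteration 7/12 --
  FD 9: (-17.387,-30.115) -> (-23.751,-23.751) [heading=135, draw]
  RT 30: heading 135 -> 105
  -- iteration 8/12 --
  FD 9: (-23.751,-23.751) -> (-26.08,-15.057) [heading=105, draw]
  RT 30: heading 105 -> 75
  -- iteration 9/12 --
  FD 9: (-26.08,-15.057) -> (-23.751,-6.364) [heading=75, draw]
  RT 30: heading 75 -> 45
  -- iteration 10/12 --
  FD 9: (-23.751,-6.364) -> (-17.387,0) [heading=45, draw]
  RT 30: heading 45 -> 15
  -- iteration 11/12 --
  FD 9: (-17.387,0) -> (-8.693,2.329) [heading=15, draw]
  RT 30: heading 15 -> 345
  -- iteration 12/12 --
  FD 9: (-8.693,2.329) -> (0,0) [heading=345, draw]
  RT 30: heading 345 -> 315
]
Final: pos=(0,0), heading=315, 12 segment(s) drawn

Start position: (0, 0)
Final position: (0, 0)
Distance = 0; < 1e-6 -> CLOSED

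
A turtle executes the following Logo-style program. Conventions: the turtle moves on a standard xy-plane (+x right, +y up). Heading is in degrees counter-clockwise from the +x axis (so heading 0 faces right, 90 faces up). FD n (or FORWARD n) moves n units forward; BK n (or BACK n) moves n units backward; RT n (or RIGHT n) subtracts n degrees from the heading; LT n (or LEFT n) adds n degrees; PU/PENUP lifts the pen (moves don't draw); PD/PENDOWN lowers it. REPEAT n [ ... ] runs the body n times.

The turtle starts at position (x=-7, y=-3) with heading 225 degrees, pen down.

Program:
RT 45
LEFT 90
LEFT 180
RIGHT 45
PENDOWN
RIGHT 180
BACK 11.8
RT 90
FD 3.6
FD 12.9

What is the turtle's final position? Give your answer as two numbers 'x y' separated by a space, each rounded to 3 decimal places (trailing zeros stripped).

Executing turtle program step by step:
Start: pos=(-7,-3), heading=225, pen down
RT 45: heading 225 -> 180
LT 90: heading 180 -> 270
LT 180: heading 270 -> 90
RT 45: heading 90 -> 45
PD: pen down
RT 180: heading 45 -> 225
BK 11.8: (-7,-3) -> (1.344,5.344) [heading=225, draw]
RT 90: heading 225 -> 135
FD 3.6: (1.344,5.344) -> (-1.202,7.889) [heading=135, draw]
FD 12.9: (-1.202,7.889) -> (-10.323,17.011) [heading=135, draw]
Final: pos=(-10.323,17.011), heading=135, 3 segment(s) drawn

Answer: -10.323 17.011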